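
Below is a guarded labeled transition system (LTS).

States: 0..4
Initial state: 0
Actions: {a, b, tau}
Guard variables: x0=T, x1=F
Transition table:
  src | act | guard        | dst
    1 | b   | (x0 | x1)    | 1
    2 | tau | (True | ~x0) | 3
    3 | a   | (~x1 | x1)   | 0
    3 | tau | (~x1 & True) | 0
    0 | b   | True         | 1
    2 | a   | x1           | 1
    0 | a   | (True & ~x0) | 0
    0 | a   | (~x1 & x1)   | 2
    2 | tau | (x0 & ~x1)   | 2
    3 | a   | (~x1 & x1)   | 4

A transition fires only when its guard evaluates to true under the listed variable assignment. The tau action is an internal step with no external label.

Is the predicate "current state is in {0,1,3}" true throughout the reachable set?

Answer: INVARIANT HOLDS

Working:
Inv-set: {0,1,3}
Reachable = {0,1}
  0: safe
  1: safe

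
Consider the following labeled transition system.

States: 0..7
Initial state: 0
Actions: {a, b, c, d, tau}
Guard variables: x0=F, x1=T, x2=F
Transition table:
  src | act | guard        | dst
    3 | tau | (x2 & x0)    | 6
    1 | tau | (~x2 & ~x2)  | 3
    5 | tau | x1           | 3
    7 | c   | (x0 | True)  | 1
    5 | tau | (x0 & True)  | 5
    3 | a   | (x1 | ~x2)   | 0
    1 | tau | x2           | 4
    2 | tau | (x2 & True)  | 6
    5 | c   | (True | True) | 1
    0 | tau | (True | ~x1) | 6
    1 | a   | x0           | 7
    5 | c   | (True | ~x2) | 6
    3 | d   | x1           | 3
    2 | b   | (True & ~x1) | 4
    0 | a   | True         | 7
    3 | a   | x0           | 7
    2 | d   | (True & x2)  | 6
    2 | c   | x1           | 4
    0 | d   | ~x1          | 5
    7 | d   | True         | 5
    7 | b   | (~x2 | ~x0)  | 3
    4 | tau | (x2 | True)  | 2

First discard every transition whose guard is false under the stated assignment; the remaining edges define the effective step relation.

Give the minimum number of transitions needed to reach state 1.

Layered search for 1:
  depth 0: {0}
  depth 1: {6,7}
  depth 2: {1,3,5}
first hit 1 at d=2 via a·c

Answer: 2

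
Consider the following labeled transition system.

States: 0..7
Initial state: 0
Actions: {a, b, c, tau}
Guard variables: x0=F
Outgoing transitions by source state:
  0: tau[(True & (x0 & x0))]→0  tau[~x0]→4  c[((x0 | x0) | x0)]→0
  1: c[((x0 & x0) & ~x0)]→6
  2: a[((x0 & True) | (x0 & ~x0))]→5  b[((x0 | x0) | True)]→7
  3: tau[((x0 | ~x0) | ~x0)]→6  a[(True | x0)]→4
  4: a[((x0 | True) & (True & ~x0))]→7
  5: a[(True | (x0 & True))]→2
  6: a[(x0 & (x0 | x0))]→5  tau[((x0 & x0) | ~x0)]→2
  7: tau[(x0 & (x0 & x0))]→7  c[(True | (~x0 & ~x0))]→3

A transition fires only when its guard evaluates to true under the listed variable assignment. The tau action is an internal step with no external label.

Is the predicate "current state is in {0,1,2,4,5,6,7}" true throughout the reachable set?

Answer: INVARIANT VIOLATED at state 3

Working:
Safe = {0,1,2,4,5,6,7}
Reachable = {0,2,3,4,6,7}
  0: ✓
  2: ✓
  3: ✗ unsafe
  4: ✓
  6: ✓
  7: ✓
counterexample path to 3: tau·a·c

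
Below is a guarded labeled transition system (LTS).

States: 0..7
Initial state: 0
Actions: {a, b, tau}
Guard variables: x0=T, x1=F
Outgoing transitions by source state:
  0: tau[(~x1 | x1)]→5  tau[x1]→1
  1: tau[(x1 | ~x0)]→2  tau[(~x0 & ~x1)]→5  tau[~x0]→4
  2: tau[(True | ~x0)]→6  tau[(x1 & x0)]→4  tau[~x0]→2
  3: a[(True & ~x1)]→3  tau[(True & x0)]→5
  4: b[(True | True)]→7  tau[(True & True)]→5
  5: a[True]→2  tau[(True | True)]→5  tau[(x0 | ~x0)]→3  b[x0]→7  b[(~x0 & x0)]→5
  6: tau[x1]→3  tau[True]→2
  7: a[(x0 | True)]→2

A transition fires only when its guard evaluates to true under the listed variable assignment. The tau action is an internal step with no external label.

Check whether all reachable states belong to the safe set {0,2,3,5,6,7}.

Answer: INVARIANT HOLDS

Working:
Inv-set: {0,2,3,5,6,7}
Reach set: {0,2,3,5,6,7}
  0: ✓
  2: ✓
  3: ✓
  5: ✓
  6: ✓
  7: ✓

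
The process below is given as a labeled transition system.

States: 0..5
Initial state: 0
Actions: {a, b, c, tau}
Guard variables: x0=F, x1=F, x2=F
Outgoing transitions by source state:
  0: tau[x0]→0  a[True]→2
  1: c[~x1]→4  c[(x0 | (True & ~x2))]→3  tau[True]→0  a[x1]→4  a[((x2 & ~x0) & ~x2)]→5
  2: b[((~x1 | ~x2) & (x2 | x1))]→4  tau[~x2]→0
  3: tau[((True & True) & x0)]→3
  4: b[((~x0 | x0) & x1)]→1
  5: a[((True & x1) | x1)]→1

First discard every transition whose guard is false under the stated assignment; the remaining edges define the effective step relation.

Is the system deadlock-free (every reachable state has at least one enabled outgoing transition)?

Reachable = {0,2}
  0: a→2  [deg 1]
  2: tau→0  [deg 1]

Answer: DEADLOCK-FREE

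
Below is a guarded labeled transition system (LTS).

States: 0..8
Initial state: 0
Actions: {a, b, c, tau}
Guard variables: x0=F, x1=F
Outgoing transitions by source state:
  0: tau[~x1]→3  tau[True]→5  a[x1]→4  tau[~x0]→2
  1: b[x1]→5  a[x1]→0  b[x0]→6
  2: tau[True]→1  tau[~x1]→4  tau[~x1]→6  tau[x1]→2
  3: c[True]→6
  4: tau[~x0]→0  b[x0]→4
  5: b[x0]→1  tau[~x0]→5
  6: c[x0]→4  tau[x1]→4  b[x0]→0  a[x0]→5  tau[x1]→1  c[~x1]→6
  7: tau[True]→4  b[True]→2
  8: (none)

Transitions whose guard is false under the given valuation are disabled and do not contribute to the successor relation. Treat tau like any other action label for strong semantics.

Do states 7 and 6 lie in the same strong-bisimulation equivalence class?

Answer: NOT BISIMILAR

Trace:
Bisimulation quotient by refinement:
  π0 = {{0,1,2,3,4,5,6,7,8}}
  π1 = {{0,2,4,5},{1,8},{3,6},{7}}
  π2 = {{0},{1,8},{2},{3,6},{4,5},{7}}
  π3 = {{0},{1,8},{2},{3,6},{4},{5},{7}}
Fixed point at round 4; 7 class(es).
7∈{7}, 6∈{3,6}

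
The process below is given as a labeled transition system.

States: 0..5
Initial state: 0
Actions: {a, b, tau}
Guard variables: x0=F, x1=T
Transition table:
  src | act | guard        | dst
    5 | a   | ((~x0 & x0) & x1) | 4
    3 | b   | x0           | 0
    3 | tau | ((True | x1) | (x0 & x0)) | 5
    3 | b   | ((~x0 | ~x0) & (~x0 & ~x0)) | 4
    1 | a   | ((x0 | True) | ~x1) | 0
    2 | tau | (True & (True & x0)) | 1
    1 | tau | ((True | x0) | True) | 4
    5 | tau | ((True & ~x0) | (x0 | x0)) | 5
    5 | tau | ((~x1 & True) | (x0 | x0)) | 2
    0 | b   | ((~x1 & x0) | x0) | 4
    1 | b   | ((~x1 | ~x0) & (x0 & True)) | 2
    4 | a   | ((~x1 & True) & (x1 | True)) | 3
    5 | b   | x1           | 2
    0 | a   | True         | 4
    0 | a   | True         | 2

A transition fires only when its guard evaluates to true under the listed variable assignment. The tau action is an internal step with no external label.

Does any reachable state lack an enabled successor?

R = {0,2,4}
  0: a→2  a→4  [2 exit(s)]
  2: ∅  [deadlock]
  4: ∅  [deadlock]
Path to 2: a

Answer: DEADLOCK at state 2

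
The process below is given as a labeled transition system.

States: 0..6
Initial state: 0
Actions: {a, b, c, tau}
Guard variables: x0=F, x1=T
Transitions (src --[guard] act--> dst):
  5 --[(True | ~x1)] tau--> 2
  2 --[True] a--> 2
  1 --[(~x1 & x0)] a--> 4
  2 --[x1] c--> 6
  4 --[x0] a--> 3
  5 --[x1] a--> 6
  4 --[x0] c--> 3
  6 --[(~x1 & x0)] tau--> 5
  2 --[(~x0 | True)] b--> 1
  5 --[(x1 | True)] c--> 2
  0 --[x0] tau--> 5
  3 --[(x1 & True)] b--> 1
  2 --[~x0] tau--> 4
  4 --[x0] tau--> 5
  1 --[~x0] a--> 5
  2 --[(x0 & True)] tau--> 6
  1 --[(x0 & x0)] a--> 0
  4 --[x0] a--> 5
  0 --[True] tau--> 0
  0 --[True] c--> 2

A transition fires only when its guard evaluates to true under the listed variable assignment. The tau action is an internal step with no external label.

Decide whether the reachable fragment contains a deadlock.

Reach set: {0,1,2,4,5,6}
  0: c→2  tau→0  [2 out]
  1: a→5  [1 out]
  2: a→2  b→1  c→6  tau→4  [4 out]
  4: ∅  [deadlock]
  5: a→6  c→2  tau→2  [3 out]
  6: ∅  [deadlock]
Path to 4: c·tau

Answer: DEADLOCK at state 4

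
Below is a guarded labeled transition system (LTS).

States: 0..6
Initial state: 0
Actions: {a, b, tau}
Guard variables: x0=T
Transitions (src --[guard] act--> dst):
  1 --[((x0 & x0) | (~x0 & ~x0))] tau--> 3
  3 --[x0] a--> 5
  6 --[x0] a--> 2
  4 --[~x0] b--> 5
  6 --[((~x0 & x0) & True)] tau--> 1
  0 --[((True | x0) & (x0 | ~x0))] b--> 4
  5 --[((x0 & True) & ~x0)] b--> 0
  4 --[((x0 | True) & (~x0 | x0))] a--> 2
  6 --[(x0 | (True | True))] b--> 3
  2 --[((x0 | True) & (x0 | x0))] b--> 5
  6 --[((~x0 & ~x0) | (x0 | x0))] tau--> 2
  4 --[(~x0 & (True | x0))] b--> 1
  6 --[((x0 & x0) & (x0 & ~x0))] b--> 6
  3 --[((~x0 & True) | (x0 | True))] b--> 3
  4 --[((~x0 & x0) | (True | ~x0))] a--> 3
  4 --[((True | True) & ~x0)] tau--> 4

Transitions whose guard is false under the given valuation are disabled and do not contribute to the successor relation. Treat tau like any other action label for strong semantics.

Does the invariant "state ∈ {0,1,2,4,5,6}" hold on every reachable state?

Inv-set: {0,1,2,4,5,6}
Reachable = {0,2,3,4,5}
  0: ok
  2: ok
  3: ✗ unsafe
  4: ok
  5: ok
reach 3 via b·a — violates

Answer: INVARIANT VIOLATED at state 3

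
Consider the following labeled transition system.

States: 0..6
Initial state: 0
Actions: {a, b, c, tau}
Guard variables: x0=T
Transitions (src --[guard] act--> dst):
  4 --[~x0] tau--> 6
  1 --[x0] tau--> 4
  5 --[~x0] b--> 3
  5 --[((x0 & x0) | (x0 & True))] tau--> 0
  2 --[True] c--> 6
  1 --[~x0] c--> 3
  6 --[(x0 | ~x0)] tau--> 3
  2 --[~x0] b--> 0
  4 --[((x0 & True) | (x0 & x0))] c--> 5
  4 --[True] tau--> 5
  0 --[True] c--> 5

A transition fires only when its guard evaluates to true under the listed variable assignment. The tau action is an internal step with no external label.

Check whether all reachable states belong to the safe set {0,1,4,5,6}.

Answer: INVARIANT HOLDS

Working:
Allowed set {0,1,4,5,6}
R = {0,5}
  0: ✓
  5: ✓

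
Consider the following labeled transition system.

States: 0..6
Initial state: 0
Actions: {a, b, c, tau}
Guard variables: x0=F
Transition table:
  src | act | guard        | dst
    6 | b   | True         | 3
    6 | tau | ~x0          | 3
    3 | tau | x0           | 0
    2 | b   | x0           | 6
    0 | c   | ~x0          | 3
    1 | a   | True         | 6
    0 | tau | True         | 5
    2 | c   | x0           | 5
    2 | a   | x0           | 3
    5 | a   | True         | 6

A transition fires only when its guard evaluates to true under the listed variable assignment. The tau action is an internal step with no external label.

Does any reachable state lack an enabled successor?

Reach set: {0,3,5,6}
  0: c→3  tau→5  [2 out]
  3: ∅  [deadlock]
  5: a→6  [1 out]
  6: b→3  tau→3  [2 out]
Path to 3: c

Answer: DEADLOCK at state 3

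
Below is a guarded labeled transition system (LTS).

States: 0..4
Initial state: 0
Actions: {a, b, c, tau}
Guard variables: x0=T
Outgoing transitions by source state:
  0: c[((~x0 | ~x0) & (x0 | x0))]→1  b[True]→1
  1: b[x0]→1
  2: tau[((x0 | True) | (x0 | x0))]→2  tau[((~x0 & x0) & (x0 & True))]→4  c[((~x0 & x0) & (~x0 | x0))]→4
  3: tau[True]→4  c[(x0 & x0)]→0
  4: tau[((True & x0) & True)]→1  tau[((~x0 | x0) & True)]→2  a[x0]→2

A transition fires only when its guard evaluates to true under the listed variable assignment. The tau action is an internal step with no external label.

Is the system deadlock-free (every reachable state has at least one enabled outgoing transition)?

Reachable = {0,1}
  0: b→1  [deg 1]
  1: b→1  [deg 1]

Answer: DEADLOCK-FREE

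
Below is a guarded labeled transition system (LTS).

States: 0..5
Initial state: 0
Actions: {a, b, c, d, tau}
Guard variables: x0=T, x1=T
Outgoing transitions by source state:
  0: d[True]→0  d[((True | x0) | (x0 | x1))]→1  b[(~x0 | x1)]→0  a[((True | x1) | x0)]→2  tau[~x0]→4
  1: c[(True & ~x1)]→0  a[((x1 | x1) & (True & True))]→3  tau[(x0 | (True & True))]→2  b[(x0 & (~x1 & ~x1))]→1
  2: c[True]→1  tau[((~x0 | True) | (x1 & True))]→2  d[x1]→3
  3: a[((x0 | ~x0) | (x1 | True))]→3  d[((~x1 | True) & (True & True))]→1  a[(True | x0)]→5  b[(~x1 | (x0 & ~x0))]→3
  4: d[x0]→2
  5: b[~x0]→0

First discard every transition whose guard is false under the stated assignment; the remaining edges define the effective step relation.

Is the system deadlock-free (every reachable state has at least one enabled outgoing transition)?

Reach set: {0,1,2,3,5}
  0: a→2  b→0  d→0  d→1  [deg 4]
  1: a→3  tau→2  [deg 2]
  2: c→1  d→3  tau→2  [deg 3]
  3: a→3  a→5  d→1  [deg 3]
  5: ∅  [no exit]
trace reaching 5: d·a·a

Answer: DEADLOCK at state 5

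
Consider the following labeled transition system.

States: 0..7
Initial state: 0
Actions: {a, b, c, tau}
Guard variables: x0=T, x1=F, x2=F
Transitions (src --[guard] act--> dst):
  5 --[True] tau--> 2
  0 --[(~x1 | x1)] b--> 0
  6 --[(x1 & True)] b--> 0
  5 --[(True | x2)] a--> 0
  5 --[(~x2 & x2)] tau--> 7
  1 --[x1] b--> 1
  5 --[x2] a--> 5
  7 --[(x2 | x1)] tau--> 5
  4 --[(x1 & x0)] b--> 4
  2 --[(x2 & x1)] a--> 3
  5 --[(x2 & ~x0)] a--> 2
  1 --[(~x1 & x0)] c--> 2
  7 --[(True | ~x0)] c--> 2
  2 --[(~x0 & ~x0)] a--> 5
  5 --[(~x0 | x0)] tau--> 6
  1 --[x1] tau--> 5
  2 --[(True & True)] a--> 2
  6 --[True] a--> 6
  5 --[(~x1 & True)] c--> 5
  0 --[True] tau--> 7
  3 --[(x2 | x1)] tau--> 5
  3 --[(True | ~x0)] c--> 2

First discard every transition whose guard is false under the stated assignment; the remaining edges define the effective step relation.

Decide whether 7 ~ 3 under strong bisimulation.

Refine partition for ~:
  P[0] = {{0,1,2,3,4,5,6,7}}
  P[1] = {{0},{1,3,7},{2,6},{4},{5}}
stable after 2 split(s): 5 block(s)
class of 7: {1,3,7}; class of 3: {1,3,7}

Answer: BISIMILAR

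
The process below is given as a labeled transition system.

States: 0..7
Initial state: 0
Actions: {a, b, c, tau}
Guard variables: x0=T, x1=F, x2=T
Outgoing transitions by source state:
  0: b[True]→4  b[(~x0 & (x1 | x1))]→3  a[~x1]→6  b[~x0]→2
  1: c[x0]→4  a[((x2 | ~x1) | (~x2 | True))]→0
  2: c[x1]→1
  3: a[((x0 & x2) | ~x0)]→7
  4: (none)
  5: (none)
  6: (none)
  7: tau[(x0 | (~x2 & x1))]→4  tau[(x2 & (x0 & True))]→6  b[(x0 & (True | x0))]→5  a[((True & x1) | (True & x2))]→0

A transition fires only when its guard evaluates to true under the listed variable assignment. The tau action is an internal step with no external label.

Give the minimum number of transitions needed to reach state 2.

Answer: UNREACHABLE

Analysis:
Breadth-first toward 2:
  L0 = {0}
  L1 = {4,6}
2 never appears.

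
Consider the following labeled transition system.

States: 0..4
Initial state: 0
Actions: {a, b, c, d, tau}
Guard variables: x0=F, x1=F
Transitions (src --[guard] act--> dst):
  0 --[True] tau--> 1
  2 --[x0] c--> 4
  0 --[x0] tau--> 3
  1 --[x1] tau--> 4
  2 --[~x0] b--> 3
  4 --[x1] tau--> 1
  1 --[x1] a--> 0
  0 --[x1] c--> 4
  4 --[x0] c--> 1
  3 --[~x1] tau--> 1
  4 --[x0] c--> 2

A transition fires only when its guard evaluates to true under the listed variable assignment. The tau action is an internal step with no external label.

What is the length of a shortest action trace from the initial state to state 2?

Answer: UNREACHABLE

Analysis:
BFS to 2:
  depth 0: {0}
  depth 1: {1}
2 never appears.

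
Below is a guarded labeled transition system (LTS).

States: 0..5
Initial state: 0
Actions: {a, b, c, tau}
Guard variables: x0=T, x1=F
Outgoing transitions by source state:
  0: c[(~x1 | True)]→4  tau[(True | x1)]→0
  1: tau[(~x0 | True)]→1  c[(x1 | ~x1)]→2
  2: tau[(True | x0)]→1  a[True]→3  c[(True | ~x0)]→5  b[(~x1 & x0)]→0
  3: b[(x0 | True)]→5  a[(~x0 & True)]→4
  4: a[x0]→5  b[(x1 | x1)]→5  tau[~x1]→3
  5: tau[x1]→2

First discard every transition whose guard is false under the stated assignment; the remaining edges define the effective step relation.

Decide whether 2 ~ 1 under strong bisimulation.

Refine partition for ~:
  round 0: {{0,1,2,3,4,5}}
  round 1: {{0,1},{2},{3},{4},{5}}
  round 2: {{0},{1},{2},{3},{4},{5}}
Fixed point at round 3; 6 class(es).
2∈{2}, 1∈{1}

Answer: NOT BISIMILAR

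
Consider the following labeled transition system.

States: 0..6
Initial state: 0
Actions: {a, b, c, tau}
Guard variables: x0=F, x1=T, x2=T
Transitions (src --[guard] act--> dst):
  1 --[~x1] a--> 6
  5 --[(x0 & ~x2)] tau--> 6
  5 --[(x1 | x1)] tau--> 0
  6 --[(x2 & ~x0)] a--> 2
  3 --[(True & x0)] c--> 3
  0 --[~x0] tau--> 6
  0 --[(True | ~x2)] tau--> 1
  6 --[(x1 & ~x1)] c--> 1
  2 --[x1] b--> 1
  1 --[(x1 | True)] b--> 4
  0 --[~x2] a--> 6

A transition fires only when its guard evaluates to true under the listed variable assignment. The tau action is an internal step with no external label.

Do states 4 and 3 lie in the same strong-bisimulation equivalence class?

Compute ~ classes (split until stable):
  P[0] = {{0,1,2,3,4,5,6}}
  P[1] = {{0,5},{1,2},{3,4},{6}}
  P[2] = {{0},{1},{2},{3,4},{5},{6}}
stable after 3 split(s): 6 block(s)
4∈{3,4}, 3∈{3,4}

Answer: BISIMILAR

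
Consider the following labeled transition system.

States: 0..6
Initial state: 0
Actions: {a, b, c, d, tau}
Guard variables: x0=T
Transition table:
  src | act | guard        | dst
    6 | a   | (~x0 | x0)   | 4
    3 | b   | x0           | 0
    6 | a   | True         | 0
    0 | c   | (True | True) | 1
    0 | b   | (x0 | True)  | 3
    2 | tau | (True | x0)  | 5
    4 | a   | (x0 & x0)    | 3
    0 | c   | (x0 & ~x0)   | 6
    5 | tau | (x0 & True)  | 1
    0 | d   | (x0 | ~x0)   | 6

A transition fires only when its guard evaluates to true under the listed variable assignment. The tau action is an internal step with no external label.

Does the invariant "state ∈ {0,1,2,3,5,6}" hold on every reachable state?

Answer: INVARIANT VIOLATED at state 4

Trace:
Safe = {0,1,2,3,5,6}
R = {0,1,3,4,6}
  0: ✓
  1: ✓
  3: ✓
  4: ✗ unsafe
  6: ✓
reach 4 via d·a — violates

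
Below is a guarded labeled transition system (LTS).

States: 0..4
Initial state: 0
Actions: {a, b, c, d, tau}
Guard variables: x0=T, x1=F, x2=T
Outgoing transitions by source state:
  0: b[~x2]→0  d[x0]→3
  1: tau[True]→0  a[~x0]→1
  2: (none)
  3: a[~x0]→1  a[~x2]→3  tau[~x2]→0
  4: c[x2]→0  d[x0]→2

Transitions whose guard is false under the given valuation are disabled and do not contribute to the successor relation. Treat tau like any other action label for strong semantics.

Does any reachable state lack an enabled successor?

Answer: DEADLOCK at state 3

Working:
R = {0,3}
  0: d→3  [1 out]
  3: ∅  [no exit]
trace reaching 3: d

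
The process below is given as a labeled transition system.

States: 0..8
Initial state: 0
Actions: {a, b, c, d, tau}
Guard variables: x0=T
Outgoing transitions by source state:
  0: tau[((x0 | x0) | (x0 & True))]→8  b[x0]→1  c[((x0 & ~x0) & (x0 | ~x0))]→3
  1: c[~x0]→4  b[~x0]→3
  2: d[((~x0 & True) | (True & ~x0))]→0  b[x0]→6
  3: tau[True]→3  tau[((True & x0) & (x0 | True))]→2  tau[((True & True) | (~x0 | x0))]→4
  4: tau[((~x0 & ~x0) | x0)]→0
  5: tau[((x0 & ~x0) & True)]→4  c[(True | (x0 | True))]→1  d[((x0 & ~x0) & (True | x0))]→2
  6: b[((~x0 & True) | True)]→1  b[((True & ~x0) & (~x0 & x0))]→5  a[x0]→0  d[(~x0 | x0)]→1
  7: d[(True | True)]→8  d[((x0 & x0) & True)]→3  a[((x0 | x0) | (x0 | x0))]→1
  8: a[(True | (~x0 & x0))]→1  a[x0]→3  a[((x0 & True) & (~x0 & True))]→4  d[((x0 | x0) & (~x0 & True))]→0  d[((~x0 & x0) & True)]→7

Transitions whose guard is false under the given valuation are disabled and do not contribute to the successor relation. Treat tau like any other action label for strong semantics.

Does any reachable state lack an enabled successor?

Answer: DEADLOCK at state 1

Trace:
R = {0,1,2,3,4,6,8}
  0: b→1  tau→8  [deg 2]
  1: ∅  [deadlock]
  2: b→6  [deg 1]
  3: tau→2  tau→3  tau→4  [deg 3]
  4: tau→0  [deg 1]
  6: a→0  b→1  d→1  [deg 3]
  8: a→1  a→3  [deg 2]
Path to 1: b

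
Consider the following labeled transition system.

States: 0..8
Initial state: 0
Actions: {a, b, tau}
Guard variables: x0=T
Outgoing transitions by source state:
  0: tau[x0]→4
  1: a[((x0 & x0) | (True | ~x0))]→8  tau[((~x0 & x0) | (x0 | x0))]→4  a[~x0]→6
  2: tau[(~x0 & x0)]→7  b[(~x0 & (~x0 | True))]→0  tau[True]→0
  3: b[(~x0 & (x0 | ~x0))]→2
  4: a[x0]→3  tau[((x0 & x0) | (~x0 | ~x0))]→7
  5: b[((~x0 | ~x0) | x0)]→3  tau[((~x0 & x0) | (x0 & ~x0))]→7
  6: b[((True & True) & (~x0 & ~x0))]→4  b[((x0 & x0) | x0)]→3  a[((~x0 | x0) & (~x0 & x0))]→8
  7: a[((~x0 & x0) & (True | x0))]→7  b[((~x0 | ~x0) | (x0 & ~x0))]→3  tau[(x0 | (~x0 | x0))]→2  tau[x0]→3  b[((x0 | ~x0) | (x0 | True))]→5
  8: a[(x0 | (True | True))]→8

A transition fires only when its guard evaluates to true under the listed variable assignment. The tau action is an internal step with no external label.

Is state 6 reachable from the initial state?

Guard filter leaves 12 enabled edge(s).
depth 0: {0}
depth 1: {4}  now seen {0,4}
depth 2: {3,7}  now seen {0,3,4,7}
depth 3: {2,5}  now seen {0,2,3,4,5,7}
Reach set: {0,2,3,4,5,7}

Answer: UNREACHABLE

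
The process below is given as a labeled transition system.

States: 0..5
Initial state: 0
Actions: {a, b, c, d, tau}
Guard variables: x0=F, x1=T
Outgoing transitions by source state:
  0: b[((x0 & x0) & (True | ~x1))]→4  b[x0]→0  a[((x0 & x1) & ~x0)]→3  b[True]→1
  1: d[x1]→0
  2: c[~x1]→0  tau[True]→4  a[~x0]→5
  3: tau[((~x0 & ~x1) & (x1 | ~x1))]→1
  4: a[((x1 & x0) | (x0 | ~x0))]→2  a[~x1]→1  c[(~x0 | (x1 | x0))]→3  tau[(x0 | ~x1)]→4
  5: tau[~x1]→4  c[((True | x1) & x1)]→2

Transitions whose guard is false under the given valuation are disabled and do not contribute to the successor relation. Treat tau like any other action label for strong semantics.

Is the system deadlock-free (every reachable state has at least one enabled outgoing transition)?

Reachable = {0,1}
  0: b→1  [deg 1]
  1: d→0  [deg 1]

Answer: DEADLOCK-FREE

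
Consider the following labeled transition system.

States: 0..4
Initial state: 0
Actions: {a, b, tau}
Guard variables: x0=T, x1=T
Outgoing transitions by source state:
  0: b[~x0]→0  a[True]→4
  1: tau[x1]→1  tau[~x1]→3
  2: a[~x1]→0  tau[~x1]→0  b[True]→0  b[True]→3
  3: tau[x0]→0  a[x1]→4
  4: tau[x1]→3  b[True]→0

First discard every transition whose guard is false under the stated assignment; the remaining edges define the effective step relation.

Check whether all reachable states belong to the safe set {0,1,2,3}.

Inv-set: {0,1,2,3}
Reachable = {0,3,4}
  0: ok
  3: ok
  4: VIOLATES
counterexample path to 4: a

Answer: INVARIANT VIOLATED at state 4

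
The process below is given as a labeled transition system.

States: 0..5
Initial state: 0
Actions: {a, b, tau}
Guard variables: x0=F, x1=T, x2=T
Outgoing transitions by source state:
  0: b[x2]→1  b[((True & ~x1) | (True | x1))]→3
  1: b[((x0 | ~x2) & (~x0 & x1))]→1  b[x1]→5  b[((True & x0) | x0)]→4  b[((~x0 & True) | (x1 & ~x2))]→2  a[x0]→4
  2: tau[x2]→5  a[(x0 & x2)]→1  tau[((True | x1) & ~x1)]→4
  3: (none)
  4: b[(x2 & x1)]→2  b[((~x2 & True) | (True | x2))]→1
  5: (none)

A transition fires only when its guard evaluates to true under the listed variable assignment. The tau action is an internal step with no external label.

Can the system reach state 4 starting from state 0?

After dropping false guards: 7 live edges.
Layer 0: {0}
Layer 1: {1,3}  cumulative {0,1,3}
Layer 2: {2,5}  cumulative {0,1,2,3,5}
R = {0,1,2,3,5}

Answer: UNREACHABLE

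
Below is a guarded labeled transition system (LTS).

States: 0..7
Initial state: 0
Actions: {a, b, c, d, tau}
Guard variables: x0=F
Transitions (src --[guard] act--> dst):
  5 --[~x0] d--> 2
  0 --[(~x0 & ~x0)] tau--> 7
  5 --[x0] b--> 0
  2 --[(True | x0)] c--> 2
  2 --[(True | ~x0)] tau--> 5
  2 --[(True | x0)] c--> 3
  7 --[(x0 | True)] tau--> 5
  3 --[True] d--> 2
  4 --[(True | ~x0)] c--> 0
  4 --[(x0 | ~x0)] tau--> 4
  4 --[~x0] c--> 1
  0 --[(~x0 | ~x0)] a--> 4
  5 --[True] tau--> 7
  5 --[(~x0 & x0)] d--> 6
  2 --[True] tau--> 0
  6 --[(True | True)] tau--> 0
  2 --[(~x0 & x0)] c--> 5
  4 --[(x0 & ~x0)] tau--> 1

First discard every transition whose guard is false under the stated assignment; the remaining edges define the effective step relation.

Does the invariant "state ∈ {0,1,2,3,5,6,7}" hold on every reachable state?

Answer: INVARIANT VIOLATED at state 4

Trace:
Allowed set {0,1,2,3,5,6,7}
Reachable = {0,1,2,3,4,5,7}
  0: ok
  1: ok
  2: ok
  3: ok
  4: outside
  5: ok
  7: ok
witness against invariant: a → 4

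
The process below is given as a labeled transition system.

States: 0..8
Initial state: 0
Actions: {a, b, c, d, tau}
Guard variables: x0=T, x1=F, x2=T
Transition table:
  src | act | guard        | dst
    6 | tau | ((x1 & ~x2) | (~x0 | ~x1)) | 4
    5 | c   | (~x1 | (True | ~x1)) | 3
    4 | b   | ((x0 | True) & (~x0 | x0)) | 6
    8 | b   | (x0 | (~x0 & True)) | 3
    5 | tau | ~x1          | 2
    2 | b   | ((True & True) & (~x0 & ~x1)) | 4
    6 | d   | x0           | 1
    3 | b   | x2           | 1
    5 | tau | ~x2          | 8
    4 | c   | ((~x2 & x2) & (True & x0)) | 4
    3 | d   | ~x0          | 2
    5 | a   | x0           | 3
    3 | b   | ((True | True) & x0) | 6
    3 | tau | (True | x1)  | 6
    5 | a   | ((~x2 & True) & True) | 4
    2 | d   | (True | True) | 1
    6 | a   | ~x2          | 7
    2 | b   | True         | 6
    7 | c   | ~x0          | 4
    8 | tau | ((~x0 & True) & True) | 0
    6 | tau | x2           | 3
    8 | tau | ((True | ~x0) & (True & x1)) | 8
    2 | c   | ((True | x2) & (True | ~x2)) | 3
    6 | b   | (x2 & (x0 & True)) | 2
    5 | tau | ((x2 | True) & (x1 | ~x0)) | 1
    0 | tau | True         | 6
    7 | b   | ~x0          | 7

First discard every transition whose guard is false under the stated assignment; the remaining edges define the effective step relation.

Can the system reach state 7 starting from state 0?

Guard filter leaves 16 enabled edge(s).
L0 = {0}
L1 = {6}  cumulative {0,6}
L2 = {1,2,3,4}  cumulative {0,1,2,3,4,6}
Reach set: {0,1,2,3,4,6}

Answer: UNREACHABLE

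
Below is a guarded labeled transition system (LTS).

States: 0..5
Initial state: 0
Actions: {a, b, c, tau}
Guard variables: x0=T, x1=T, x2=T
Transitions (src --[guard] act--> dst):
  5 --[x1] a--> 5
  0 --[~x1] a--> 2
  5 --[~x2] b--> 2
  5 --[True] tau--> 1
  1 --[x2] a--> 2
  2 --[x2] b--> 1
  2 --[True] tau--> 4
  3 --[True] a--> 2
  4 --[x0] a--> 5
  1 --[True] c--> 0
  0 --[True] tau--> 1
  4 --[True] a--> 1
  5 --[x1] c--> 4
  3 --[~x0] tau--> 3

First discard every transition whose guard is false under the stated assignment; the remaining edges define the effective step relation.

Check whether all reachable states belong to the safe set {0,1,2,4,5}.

Safe = {0,1,2,4,5}
Reach set: {0,1,2,4,5}
  0: safe
  1: safe
  2: safe
  4: safe
  5: safe

Answer: INVARIANT HOLDS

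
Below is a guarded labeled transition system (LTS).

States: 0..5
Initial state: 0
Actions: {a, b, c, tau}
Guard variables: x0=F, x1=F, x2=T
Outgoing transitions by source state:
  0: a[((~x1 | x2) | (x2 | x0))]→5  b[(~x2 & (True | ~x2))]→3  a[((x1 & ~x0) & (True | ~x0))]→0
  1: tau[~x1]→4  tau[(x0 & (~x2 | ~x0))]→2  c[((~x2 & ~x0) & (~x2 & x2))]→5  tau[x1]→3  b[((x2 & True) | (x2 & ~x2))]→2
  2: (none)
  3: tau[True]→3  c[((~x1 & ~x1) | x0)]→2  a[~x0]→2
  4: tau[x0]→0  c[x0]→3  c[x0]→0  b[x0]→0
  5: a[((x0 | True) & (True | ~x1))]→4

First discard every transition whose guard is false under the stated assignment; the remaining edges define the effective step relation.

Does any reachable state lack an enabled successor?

Reach set: {0,4,5}
  0: a→5  [1 exit(s)]
  4: ∅  [STUCK]
  5: a→4  [1 exit(s)]
Path to 4: a·a

Answer: DEADLOCK at state 4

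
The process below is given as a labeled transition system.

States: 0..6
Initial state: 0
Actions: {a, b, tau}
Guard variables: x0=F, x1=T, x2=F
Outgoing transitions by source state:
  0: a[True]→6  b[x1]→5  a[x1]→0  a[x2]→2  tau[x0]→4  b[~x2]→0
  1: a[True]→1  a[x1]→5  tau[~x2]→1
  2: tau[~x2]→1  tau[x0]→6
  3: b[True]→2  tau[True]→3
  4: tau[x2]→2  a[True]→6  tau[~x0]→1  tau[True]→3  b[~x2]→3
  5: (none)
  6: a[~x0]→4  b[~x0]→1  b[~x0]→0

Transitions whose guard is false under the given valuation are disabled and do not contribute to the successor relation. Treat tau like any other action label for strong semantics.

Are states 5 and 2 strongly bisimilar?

Compute ~ classes (split until stable):
  P[0] = {{0,1,2,3,4,5,6}}
  P[1] = {{0,6},{1},{2},{3},{4},{5}}
  P[2] = {{0},{1},{2},{3},{4},{5},{6}}
7 equivalence class(es) (converged in 3)
[5]={5}  [2]={2}

Answer: NOT BISIMILAR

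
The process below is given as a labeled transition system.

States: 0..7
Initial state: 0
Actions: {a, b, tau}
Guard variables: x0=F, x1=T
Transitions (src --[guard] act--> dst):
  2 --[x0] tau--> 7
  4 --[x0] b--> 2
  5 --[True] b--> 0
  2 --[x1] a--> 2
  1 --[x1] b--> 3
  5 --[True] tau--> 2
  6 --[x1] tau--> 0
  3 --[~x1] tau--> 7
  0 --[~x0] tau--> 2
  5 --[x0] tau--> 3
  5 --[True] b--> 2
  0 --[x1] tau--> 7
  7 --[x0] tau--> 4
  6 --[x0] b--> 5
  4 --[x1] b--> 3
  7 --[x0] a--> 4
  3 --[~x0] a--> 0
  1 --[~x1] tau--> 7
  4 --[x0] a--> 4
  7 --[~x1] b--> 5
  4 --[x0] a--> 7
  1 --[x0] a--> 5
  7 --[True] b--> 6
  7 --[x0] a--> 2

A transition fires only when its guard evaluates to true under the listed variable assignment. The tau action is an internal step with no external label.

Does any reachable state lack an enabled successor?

Reach set: {0,2,6,7}
  0: tau→2  tau→7  [2 out]
  2: a→2  [1 out]
  6: tau→0  [1 out]
  7: b→6  [1 out]

Answer: DEADLOCK-FREE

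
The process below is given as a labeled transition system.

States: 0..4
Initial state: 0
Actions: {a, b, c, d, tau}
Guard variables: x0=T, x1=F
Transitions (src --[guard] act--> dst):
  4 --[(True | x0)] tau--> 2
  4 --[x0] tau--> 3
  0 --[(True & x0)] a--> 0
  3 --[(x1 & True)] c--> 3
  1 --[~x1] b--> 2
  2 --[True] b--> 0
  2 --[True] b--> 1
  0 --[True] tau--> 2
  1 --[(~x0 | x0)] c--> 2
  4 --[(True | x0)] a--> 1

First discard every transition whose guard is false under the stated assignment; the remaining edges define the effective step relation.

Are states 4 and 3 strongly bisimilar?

Answer: NOT BISIMILAR

Working:
Compute ~ classes (split until stable):
  π0 = {{0,1,2,3,4}}
  π1 = {{0,4},{1},{2},{3}}
  π2 = {{0},{1},{2},{3},{4}}
stable after 3 split(s): 5 block(s)
[4]={4}  [3]={3}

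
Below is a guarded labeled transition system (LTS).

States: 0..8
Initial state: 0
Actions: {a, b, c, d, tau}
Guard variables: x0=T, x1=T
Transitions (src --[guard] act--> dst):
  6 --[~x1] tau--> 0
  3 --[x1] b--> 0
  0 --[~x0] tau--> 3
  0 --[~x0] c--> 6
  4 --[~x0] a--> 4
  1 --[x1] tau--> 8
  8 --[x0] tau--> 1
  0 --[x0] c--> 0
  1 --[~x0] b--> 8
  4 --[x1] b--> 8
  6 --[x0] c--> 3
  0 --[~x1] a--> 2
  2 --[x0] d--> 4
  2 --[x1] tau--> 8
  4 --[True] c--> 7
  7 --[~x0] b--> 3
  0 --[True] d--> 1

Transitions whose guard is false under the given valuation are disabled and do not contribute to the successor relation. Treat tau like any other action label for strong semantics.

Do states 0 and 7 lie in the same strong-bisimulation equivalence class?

Answer: NOT BISIMILAR

Analysis:
Compute ~ classes (split until stable):
  P[0] = {{0,1,2,3,4,5,6,7,8}}
  P[1] = {{0},{1,8},{2},{3},{4},{5,7},{6}}
stable after 2 split(s): 7 block(s)
class of 0: {0}; class of 7: {5,7}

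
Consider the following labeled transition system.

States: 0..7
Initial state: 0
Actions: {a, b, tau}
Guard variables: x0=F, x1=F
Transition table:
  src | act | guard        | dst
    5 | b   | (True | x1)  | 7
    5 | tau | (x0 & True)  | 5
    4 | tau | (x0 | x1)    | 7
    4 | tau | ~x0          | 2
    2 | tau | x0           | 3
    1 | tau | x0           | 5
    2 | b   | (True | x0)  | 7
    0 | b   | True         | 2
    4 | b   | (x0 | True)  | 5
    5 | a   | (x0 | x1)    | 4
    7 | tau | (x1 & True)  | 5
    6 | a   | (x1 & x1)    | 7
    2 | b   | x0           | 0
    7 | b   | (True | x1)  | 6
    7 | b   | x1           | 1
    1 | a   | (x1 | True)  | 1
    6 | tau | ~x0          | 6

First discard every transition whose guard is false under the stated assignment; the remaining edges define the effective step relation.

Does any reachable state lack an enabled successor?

R = {0,2,6,7}
  0: b→2  [1 out]
  2: b→7  [1 out]
  6: tau→6  [1 out]
  7: b→6  [1 out]

Answer: DEADLOCK-FREE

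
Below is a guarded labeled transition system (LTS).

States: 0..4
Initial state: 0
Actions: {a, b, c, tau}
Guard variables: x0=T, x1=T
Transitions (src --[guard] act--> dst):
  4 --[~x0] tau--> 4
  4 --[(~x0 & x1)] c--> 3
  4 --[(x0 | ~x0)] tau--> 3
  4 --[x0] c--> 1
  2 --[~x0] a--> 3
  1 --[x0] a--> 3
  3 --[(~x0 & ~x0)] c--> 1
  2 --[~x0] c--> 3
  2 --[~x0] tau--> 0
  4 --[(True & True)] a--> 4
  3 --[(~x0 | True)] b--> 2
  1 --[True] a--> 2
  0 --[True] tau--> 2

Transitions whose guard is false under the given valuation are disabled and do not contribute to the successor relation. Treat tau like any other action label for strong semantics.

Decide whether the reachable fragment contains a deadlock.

Answer: DEADLOCK at state 2

Working:
Reachable = {0,2}
  0: tau→2  [deg 1]
  2: ∅  [STUCK]
witness 2: tau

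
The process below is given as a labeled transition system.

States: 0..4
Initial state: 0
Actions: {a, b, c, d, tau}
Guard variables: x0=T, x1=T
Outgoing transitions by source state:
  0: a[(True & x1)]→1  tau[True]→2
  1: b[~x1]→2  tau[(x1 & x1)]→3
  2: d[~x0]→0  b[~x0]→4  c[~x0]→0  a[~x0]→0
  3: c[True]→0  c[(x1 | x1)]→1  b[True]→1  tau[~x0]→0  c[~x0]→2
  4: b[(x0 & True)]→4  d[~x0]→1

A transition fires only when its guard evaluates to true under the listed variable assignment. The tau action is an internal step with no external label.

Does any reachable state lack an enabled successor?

Answer: DEADLOCK at state 2

Working:
Reach set: {0,1,2,3}
  0: a→1  tau→2  [2 out]
  1: tau→3  [1 out]
  2: ∅  [deadlock]
  3: b→1  c→0  c→1  [3 out]
trace reaching 2: tau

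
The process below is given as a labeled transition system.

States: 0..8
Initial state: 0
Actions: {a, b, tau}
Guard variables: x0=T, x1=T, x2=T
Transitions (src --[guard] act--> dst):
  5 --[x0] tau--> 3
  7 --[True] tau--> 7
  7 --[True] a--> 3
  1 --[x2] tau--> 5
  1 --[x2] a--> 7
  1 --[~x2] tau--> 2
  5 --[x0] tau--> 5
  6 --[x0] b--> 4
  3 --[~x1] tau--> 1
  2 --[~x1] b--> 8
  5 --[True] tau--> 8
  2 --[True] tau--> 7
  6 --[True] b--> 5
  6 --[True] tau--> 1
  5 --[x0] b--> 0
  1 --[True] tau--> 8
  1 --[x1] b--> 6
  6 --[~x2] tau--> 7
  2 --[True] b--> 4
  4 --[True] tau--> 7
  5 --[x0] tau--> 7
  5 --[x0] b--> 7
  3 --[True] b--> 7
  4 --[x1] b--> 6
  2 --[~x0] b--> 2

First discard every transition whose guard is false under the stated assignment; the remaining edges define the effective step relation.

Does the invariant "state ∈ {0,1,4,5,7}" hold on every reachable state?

Inv-set: {0,1,4,5,7}
Reachable = {0}
  0: safe

Answer: INVARIANT HOLDS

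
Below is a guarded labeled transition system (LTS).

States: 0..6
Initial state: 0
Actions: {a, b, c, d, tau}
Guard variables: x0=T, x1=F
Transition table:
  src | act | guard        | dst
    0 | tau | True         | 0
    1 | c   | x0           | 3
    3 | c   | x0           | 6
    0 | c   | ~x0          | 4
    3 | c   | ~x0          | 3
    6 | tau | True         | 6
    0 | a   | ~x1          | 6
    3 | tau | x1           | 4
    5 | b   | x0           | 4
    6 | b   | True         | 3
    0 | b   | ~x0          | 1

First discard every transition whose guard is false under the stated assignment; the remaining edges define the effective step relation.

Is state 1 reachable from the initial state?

Answer: UNREACHABLE

Analysis:
7 transition(s) survive guard evaluation.
L0 = {0}
L1 = {6}  cumulative {0,6}
L2 = {3}  cumulative {0,3,6}
R = {0,3,6}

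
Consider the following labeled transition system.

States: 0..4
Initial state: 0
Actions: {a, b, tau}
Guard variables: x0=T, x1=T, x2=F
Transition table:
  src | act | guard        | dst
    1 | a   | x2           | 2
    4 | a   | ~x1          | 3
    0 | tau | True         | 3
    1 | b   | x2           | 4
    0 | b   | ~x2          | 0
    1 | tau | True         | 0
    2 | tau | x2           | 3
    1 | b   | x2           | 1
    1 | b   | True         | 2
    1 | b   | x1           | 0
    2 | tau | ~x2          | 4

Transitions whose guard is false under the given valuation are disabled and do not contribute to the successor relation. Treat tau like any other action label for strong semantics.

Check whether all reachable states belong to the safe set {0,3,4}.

Safe = {0,3,4}
Reachable = {0,3}
  0: ok
  3: ok

Answer: INVARIANT HOLDS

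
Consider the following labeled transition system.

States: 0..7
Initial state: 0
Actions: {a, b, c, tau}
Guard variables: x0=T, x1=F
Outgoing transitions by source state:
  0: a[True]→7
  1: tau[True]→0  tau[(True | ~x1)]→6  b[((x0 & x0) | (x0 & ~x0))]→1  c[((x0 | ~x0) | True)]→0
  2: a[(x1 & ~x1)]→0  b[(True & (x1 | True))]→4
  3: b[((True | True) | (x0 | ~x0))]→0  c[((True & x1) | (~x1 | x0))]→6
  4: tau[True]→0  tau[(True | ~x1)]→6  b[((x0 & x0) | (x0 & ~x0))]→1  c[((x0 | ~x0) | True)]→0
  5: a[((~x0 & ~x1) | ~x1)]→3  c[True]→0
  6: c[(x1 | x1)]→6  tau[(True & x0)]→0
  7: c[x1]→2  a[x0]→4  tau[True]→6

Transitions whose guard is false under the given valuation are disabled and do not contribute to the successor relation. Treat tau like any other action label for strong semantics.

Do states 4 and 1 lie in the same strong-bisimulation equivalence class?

Compute ~ classes (split until stable):
  round 0: {{0,1,2,3,4,5,6,7}}
  round 1: {{0},{1,4},{2},{3},{5},{6},{7}}
stable after 2 split(s): 7 block(s)
4∈{1,4}, 1∈{1,4}

Answer: BISIMILAR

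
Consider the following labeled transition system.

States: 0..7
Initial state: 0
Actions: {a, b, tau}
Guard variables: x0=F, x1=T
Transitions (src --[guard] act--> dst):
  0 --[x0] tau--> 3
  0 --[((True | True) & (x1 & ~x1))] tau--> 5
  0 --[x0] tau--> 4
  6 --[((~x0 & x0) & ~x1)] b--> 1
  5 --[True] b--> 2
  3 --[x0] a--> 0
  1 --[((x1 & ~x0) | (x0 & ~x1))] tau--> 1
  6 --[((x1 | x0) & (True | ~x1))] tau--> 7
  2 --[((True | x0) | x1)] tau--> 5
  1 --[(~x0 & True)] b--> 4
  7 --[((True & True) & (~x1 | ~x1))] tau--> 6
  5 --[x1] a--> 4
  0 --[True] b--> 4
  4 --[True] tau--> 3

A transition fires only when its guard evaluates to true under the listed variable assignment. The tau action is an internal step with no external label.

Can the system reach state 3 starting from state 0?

8 transition(s) survive guard evaluation.
depth 0: {0}
depth 1: {4}  cumulative {0,4}
depth 2: {3}  cumulative {0,3,4}
Reachable = {0,3,4}
trace reaching 3: b·tau

Answer: REACHABLE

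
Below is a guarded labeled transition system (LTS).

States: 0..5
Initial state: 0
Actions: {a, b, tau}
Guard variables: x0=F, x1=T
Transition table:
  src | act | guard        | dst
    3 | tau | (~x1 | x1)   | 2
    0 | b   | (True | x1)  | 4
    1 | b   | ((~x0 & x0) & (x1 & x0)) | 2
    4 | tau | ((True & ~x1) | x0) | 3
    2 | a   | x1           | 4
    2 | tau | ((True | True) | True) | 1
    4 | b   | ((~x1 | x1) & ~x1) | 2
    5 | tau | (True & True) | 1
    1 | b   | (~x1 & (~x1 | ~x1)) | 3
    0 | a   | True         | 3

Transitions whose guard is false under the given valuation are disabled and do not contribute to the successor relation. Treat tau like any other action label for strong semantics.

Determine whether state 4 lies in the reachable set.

Guard filter leaves 6 enabled edge(s).
depth 0: {0}
depth 1: {3,4}  cumulative {0,3,4}
depth 2: {2}  cumulative {0,2,3,4}
depth 3: {1}  cumulative {0,1,2,3,4}
Reachable = {0,1,2,3,4}
Path to 4: b

Answer: REACHABLE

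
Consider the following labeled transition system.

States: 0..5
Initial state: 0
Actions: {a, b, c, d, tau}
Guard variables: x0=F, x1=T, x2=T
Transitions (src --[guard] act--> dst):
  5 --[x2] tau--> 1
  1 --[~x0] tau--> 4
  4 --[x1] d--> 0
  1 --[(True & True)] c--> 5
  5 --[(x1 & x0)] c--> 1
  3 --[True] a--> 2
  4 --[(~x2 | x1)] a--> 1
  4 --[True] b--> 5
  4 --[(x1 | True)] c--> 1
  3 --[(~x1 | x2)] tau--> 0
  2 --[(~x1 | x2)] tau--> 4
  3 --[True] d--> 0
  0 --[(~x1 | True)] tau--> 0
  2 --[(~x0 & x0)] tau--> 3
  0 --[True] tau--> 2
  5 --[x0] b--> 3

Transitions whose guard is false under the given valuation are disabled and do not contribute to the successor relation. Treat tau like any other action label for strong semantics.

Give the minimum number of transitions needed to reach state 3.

BFS to 3:
  depth 0: {0}
  depth 1: {2}
  depth 2: {4}
  depth 3: {1,5}
3 never appears.

Answer: UNREACHABLE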